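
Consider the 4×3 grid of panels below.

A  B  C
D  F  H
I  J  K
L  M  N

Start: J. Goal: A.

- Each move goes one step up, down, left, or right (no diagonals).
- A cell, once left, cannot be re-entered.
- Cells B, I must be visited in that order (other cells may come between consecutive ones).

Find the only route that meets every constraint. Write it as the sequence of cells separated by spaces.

The waypoints must appear in the order B, I, with no cell reused.
Route from J: 2× up (reaching B), right to C, 3× down (reaching N), 2× left (reaching L), 3× up (reaching A) — 11 moves in all.
Check: order respected (B at step 2, I at step 9).

J F B C H K N M L I D A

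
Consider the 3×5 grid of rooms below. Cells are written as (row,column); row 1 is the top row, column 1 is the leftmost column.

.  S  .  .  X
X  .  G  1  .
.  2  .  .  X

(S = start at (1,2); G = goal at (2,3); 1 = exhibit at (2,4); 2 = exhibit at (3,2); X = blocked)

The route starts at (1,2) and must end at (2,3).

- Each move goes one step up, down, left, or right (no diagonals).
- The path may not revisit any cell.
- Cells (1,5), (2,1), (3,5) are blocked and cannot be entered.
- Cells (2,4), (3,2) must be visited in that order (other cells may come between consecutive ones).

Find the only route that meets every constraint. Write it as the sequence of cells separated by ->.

(1,2) -> (1,3) -> (1,4) -> (2,4) -> (3,4) -> (3,3) -> (3,2) -> (2,2) -> (2,3)

The waypoints must appear in the order (2,4), (3,2), with no cell reused.
Route from (1,2): 2× right (reaching (1,4)), 2× down (reaching (3,4)), 2× left (reaching (3,2)), up to (2,2), right to (2,3) — 8 moves in all.
Check: order respected (1 at step 3, 2 at step 6).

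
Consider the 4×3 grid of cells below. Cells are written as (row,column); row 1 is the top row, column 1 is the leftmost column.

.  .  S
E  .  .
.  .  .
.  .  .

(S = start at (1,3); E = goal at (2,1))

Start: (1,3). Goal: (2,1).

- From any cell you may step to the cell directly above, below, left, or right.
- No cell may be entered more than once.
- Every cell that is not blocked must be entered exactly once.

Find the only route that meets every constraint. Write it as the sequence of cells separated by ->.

Need to visit all 12 open cells exactly once, starting at (1,3) and ending at (2,1).
Route from (1,3): down 3 to (4,3), left 2 to (4,1), up 1 to (3,1), right 1 to (3,2), up 2 to (1,2), left 1 to (1,1), down 1 to (2,1) — 11 moves in all.
Check: all 12 open cells covered.

(1,3) -> (2,3) -> (3,3) -> (4,3) -> (4,2) -> (4,1) -> (3,1) -> (3,2) -> (2,2) -> (1,2) -> (1,1) -> (2,1)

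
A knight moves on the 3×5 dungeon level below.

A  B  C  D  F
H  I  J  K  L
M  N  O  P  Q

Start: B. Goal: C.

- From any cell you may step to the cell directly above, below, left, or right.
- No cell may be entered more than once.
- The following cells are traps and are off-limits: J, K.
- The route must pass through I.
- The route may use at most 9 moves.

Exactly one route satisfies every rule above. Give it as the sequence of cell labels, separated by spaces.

B I N O P Q L F D C

Any route must reach I and still end at C within 9 moves, so the order of the required stops is forced.
Route from B: down 2 to N, right 3 to Q, up 2 to F, left 2 to C — 9 moves in all.
Check: all required cells visited; 9 ≤ 9 moves.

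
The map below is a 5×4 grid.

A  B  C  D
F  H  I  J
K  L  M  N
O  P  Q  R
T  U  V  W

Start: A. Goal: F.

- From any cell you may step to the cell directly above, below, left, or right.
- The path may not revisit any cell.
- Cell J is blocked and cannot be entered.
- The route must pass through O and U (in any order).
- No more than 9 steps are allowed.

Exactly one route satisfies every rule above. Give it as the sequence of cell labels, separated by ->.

A -> B -> H -> L -> P -> U -> T -> O -> K -> F

The 9-move cap with required stops at O, U leaves no slack for detours.
Route from A: right 1 to B, down 4 to U, left 1 to T, up 3 to F — 9 moves in all.
Check: all required cells visited; 9 ≤ 9 moves.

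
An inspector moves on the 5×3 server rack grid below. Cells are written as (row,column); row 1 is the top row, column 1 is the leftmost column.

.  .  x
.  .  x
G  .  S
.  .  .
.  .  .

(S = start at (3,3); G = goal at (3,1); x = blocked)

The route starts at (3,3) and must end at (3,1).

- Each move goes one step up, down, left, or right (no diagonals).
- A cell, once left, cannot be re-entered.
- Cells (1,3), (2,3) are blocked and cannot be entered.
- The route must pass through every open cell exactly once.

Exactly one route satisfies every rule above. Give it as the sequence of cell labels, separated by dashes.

Need to visit all 13 open cells exactly once, starting at (3,3) and ending at (3,1).
Cell (1,2) has only two open neighbours ((2,2) and (1,1)), so the path must pass straight through it: one of those is the cell it's entered from and the other is where it exits.
Route from (3,3): down 2 to (5,3), left 2 to (5,1), up 1 to (4,1), right 1 to (4,2), up 3 to (1,2), left 1 to (1,1), down 2 to (3,1) — 12 moves in all.
Check: all 13 open cells covered.

(3,3) - (4,3) - (5,3) - (5,2) - (5,1) - (4,1) - (4,2) - (3,2) - (2,2) - (1,2) - (1,1) - (2,1) - (3,1)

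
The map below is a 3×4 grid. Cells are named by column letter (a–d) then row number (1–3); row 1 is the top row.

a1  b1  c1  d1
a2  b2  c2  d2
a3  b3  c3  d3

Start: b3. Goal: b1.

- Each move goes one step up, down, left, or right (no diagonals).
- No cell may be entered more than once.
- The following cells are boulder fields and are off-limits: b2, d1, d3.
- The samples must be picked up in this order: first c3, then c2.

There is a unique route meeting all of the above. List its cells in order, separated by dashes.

The waypoints must appear in the order c3, c2, with no cell reused.
Route from b3: right to c3, 2× up (reaching c1), left to b1 — 4 moves in all.
Check: order respected (c3 at step 1, c2 at step 2).

b3 - c3 - c2 - c1 - b1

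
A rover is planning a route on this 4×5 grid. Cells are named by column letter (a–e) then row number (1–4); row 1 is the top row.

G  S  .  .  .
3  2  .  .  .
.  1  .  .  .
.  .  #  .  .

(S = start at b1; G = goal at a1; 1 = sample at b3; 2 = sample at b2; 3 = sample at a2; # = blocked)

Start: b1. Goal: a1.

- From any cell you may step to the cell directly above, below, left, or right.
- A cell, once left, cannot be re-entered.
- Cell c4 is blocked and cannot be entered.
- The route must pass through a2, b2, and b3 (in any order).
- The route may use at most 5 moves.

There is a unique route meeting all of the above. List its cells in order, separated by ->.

Any route must reach a2, b2, and b3 and still end at a1 within 5 moves, so the order of the required stops is forced.
Route from b1: down 2 to b3, left 1 to a3, up 2 to a1 — 5 moves in all.
Check: all required cells visited; 5 ≤ 5 moves.

b1 -> b2 -> b3 -> a3 -> a2 -> a1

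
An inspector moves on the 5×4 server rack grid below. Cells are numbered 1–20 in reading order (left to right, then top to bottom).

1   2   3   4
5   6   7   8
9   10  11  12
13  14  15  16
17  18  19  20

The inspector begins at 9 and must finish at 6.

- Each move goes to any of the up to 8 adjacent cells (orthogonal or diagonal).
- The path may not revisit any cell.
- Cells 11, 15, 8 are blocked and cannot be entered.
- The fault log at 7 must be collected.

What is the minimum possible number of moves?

3

Any route passes through 7 somewhere between 9 and 6. Summing Chebyshev distances along the two legs (9 → 7 → 6) gives a lower bound of 2 + 1 = 3 moves.
A route of 3 moves achieves this: 9 → 10 → 7 → 6.
Since 3 matches the lower bound, it is optimal.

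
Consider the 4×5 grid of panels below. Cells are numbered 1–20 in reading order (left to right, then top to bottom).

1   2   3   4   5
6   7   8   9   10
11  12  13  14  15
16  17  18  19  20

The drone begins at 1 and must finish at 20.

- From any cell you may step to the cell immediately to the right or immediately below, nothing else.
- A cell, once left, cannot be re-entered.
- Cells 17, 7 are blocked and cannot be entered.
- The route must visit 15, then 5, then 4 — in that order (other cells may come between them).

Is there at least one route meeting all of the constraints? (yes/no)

no

5 lies above 15, so going from 15 to 5 would need an upward move — but moves only go right/down, so 15 cannot be visited before 5.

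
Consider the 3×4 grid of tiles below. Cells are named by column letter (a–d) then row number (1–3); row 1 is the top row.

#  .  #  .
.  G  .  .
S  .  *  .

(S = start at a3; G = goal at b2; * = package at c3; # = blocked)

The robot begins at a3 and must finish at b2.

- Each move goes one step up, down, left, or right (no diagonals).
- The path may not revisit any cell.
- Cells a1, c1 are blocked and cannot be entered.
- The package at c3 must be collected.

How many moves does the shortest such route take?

Any route passes through c3 somewhere between a3 and b2. Summing Manhattan distances along the two legs (a3 → c3 → b2) gives a lower bound of 2 + 2 = 4 moves.
A route of 4 moves achieves this: a3 → b3 → c3 → c2 → b2.
Since 4 matches the lower bound, it is optimal.

4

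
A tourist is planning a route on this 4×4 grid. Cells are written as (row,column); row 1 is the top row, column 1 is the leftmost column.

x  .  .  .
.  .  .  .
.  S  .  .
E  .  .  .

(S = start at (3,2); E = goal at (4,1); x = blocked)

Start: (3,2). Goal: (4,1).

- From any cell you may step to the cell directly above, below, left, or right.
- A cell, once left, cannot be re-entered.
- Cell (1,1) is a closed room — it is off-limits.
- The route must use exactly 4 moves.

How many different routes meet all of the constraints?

2

Need simple routes of exactly 4 moves from (3,2) to (4,1) (Manhattan distance 2, so 1 moves are spent on a detour and 1 undoing it).
Enumerating: (3,2) (2,2) (2,1) (3,1) (4,1) | (3,2) (3,3) (4,3) (4,2) (4,1).
That gives 2 routes.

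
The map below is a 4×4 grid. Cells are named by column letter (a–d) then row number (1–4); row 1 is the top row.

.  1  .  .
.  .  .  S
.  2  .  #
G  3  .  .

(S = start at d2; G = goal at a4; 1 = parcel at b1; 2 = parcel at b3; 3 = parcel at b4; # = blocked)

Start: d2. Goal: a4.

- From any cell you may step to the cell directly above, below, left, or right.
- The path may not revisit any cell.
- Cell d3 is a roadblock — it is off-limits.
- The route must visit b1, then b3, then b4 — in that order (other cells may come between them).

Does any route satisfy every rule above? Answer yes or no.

One route that works: d2 → d1 → c1 → b1 → b2 → b3 → b4 → a4.

yes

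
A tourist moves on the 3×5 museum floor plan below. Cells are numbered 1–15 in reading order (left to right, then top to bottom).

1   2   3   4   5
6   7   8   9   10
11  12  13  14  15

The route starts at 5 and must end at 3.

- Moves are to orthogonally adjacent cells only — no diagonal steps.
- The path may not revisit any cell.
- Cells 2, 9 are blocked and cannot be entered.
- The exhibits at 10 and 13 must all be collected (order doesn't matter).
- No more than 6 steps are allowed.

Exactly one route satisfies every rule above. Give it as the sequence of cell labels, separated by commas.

Any route must reach 10 and 13 and still end at 3 within 6 moves, so the order of the required stops is forced.
Route from 5: 2× down (reaching 15), 2× left (reaching 13), 2× up (reaching 3) — 6 moves in all.
Check: all required cells visited; 6 ≤ 6 moves.

5, 10, 15, 14, 13, 8, 3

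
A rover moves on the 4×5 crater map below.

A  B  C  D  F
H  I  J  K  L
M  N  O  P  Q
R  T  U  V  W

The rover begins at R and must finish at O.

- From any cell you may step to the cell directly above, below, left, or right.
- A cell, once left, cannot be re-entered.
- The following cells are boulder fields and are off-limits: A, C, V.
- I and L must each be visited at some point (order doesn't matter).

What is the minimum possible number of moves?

Any route passes through I and L in some order between R and O. Summing Manhattan distances along each leg and taking the cheapest ordering (R → I → L → O) gives a lower bound of 3 + 3 + 3 = 9 moves.
A route of 9 moves achieves this: R → M → H → I → J → K → L → Q → P → O.
Since 9 matches the lower bound, it is optimal.

9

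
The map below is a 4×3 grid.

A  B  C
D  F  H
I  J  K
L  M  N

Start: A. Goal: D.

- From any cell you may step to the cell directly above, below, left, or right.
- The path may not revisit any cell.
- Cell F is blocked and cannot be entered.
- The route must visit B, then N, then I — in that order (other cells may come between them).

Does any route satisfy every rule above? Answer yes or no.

yes

One route that works: A → B → C → H → K → N → M → J → I → D.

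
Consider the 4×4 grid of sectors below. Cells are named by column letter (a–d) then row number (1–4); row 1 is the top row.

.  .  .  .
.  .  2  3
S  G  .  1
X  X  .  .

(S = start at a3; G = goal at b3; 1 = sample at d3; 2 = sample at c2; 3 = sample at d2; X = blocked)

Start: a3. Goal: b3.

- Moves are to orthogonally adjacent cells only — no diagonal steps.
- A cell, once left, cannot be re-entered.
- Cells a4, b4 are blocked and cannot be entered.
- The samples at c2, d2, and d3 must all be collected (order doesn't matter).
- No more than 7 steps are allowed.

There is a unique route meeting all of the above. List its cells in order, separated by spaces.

Any route must reach c2, d2, and d3 and still end at b3 within 7 moves, so the order of the required stops is forced.
Route from a3: up to a2, 3× right (reaching d2), down to d3, 2× left (reaching b3) — 7 moves in all.
Check: all required cells visited; 7 ≤ 7 moves.

a3 a2 b2 c2 d2 d3 c3 b3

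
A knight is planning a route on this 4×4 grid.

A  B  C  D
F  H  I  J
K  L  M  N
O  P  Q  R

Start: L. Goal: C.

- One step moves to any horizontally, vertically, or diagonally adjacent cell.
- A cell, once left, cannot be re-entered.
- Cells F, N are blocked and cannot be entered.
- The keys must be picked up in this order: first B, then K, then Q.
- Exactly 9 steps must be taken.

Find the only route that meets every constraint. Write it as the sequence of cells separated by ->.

L -> I -> B -> H -> K -> P -> Q -> M -> J -> C

The waypoints must appear in the order B, K, Q, with no cell reused.
Route from L: up-right 1 to I, up-left 1 to B, down 1 to H, down-left 1 to K, down-right 1 to P, right 1 to Q, up 1 to M, up-right 1 to J, up-left 1 to C — 9 moves in all.
Check: order respected (B at step 2, K at step 4, Q at step 6); 9 moves as required.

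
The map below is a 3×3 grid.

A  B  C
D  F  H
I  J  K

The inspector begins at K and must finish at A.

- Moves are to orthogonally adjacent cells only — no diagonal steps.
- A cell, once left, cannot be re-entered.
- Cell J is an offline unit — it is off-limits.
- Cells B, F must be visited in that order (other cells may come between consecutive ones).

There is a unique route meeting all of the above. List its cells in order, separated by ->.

The waypoints must appear in the order B, F, with no cell reused.
Route from K: 2× up (reaching C), left to B, down to F, left to D, up to A — 6 moves in all.
Check: order respected (B at step 3, F at step 4).

K -> H -> C -> B -> F -> D -> A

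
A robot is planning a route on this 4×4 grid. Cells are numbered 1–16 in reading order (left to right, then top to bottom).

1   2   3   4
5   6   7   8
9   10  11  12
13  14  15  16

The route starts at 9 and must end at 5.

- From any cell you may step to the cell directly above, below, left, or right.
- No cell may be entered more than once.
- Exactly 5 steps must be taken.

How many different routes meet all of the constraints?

Need simple routes of exactly 5 moves from 9 to 5 (Manhattan distance 1, so 2 moves are spent on a detour and 2 undoing it).
Enumerating: 9 13 14 10 6 5 | 9 10 6 2 1 5 | 9 10 11 7 6 5.
That gives 3 routes.

3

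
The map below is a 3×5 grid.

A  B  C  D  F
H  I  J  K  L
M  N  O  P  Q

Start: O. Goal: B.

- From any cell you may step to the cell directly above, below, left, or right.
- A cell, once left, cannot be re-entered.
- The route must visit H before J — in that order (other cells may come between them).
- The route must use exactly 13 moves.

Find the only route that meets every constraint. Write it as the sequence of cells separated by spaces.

The waypoints must appear in the order H, J, with no cell reused.
Route from O: 2× left (reaching M), up to H, 3× right (reaching K), down to P, right to Q, 2× up (reaching F), 3× left (reaching B) — 13 moves in all.
Check: order respected (H at step 3, J at step 5); 13 moves as required.

O N M H I J K P Q L F D C B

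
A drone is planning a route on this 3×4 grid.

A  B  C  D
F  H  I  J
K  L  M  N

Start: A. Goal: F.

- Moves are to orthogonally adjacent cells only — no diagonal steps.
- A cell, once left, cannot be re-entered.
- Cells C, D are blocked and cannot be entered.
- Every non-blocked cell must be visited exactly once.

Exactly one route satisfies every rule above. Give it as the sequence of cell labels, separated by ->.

A -> B -> H -> I -> J -> N -> M -> L -> K -> F

Need to visit all 10 open cells exactly once, starting at A and ending at F.
Route from A: right to B, down to H, 2× right (reaching J), down to N, 3× left (reaching K), up to F — 9 moves in all.
Check: all 10 open cells covered.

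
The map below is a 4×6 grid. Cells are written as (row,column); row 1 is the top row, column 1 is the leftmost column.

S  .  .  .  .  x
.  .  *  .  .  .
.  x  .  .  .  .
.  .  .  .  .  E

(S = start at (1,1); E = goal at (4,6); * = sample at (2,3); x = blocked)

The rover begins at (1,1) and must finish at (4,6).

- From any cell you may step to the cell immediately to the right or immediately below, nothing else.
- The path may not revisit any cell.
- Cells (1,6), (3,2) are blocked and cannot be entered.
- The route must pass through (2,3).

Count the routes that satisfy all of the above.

30

A right/down-only route from (1,1) to (4,6) makes exactly 3 down-moves and 5 right-moves in some order.
With no other constraints that would be C(8,3) = 56 routes.
Split at (2,3) and multiply the segment counts (each segment already excludes blocked cells): (1,1)→(2,3): 3; (2,3)→(4,6): 10; product = 30.
That gives 30 routes.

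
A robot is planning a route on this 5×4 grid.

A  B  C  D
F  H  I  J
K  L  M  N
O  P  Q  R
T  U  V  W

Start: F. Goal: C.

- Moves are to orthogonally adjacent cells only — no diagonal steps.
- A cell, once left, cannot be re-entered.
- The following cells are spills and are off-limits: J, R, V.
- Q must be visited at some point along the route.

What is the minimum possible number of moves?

7

Any route passes through Q somewhere between F and C. Summing Manhattan distances along the two legs (F → Q → C) gives a lower bound of 4 + 3 = 7 moves.
A route of 7 moves achieves this: F → K → O → P → Q → M → I → C.
Since 7 matches the lower bound, it is optimal.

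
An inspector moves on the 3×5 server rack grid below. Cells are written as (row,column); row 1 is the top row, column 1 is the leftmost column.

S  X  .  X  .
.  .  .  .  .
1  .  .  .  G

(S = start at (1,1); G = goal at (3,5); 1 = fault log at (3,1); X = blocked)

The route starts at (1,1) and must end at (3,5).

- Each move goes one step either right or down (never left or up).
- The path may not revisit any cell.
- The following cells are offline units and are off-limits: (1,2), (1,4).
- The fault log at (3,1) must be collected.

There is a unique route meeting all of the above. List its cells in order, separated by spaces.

(1,1) (2,1) (3,1) (3,2) (3,3) (3,4) (3,5)

Moves only go right or down, so the column and row indices never decrease.
Route from (1,1): down 2 to (3,1), right 4 to (3,5) — 6 moves in all.
Check: all required cells visited.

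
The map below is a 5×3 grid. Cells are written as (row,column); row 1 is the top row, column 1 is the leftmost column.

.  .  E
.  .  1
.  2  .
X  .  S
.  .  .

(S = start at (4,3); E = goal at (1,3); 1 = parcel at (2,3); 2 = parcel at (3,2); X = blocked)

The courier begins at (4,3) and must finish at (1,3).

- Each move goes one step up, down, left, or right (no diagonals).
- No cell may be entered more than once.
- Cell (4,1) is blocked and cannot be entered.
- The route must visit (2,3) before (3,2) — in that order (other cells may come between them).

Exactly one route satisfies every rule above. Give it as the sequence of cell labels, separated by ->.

(4,3) -> (3,3) -> (2,3) -> (2,2) -> (3,2) -> (3,1) -> (2,1) -> (1,1) -> (1,2) -> (1,3)

The waypoints must appear in the order (2,3), (3,2), with no cell reused.
Route from (4,3): 2× up (reaching (2,3)), left to (2,2), down to (3,2), left to (3,1), 2× up (reaching (1,1)), 2× right (reaching (1,3)) — 9 moves in all.
Check: order respected (1 at step 2, 2 at step 4).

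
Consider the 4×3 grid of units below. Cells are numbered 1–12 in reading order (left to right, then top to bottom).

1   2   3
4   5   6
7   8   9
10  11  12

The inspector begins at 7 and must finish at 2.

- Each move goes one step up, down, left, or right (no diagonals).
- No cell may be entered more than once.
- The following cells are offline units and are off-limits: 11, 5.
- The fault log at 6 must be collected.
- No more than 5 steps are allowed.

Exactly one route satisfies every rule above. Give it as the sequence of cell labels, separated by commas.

Any route must reach 6 and still end at 2 within 5 moves, so the order of the required stops is forced.
Route from 7: 2× right (reaching 9), 2× up (reaching 3), left to 2 — 5 moves in all.
Check: all required cells visited; 5 ≤ 5 moves.

7, 8, 9, 6, 3, 2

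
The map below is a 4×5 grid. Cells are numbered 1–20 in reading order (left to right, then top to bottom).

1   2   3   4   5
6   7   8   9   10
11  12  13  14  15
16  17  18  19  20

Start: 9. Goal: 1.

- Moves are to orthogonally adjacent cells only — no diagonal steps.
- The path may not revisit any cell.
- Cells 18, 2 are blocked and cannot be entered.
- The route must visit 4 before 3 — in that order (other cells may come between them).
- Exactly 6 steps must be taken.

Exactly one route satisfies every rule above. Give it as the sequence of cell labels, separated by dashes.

The waypoints must appear in the order 4, 3, with no cell reused.
Route from 9: up 1 to 4, left 1 to 3, down 1 to 8, left 2 to 6, up 1 to 1 — 6 moves in all.
Check: order respected (4 at step 1, 3 at step 2); 6 moves as required.

9 - 4 - 3 - 8 - 7 - 6 - 1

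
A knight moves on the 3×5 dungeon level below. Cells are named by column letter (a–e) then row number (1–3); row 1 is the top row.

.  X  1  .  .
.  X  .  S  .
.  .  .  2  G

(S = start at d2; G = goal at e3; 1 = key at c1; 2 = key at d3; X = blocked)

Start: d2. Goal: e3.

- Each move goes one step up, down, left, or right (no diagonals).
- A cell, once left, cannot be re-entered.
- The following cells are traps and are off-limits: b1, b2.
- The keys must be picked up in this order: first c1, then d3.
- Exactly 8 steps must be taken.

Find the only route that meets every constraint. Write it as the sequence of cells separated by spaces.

The waypoints must appear in the order c1, d3, with no cell reused.
Route from d2: right 1 to e2, up 1 to e1, left 2 to c1, down 2 to c3, right 2 to e3 — 8 moves in all.
Check: order respected (1 at step 4, 2 at step 7); 8 moves as required.

d2 e2 e1 d1 c1 c2 c3 d3 e3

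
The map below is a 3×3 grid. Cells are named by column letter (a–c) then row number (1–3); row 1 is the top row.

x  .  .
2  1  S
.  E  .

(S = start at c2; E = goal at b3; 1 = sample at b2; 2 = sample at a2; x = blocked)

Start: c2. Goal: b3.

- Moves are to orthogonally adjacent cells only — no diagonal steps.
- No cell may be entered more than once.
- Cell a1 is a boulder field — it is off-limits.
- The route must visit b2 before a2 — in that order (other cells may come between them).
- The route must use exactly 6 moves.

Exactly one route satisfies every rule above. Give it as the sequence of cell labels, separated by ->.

The waypoints must appear in the order b2, a2, with no cell reused.
Route from c2: up to c1, left to b1, down to b2, left to a2, down to a3, right to b3 — 6 moves in all.
Check: order respected (1 at step 3, 2 at step 4); 6 moves as required.

c2 -> c1 -> b1 -> b2 -> a2 -> a3 -> b3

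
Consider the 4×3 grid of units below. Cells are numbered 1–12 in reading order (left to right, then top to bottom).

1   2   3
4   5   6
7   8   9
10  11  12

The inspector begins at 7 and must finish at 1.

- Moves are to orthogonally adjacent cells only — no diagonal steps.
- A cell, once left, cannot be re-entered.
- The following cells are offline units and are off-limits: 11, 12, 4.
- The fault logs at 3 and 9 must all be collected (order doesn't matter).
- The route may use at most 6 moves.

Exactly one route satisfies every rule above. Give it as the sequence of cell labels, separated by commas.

The 6-move cap with required stops at 3, 9 leaves no slack for detours.
Route from 7: right 2 to 9, up 2 to 3, left 2 to 1 — 6 moves in all.
Check: all required cells visited; 6 ≤ 6 moves.

7, 8, 9, 6, 3, 2, 1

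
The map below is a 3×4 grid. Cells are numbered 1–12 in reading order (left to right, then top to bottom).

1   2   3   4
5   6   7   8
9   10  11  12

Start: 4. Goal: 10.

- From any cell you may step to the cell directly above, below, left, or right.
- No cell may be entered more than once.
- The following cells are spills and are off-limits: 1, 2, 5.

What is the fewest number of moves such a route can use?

4

The Manhattan distance from 4 to 10 is |1−3| + |4−2| = 4, so at least 4 moves are needed.
A route of 4 moves achieves this: 4 → 8 → 12 → 11 → 10.
Since 4 matches the lower bound, it is optimal.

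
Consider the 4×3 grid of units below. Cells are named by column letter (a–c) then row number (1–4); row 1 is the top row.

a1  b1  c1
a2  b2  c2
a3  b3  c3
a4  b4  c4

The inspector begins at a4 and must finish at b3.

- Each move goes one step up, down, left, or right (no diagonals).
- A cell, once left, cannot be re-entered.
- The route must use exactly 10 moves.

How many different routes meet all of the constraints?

Need simple routes of exactly 10 moves from a4 to b3 (Manhattan distance 2, so 4 moves are spent on a detour and 4 undoing it).
Enumerating: a4 a3 a2 a1 b1 b2 c2 c3 c4 b4 b3 | a4 a3 a2 a1 b1 c1 c2 c3 c4 b4 b3 | a4 a3 a2 b2 b1 c1 c2 c3 c4 b4 b3 | a4 b4 c4 c3 c2 c1 b1 b2 a2 a3 b3 | a4 b4 c4 c3 c2 c1 b1 a1 a2 a3 b3 | a4 b4 c4 c3 c2 c1 b1 a1 a2 b2 b3 | a4 b4 c4 c3 c2 b2 b1 a1 a2 a3 b3.
That gives 7 routes.

7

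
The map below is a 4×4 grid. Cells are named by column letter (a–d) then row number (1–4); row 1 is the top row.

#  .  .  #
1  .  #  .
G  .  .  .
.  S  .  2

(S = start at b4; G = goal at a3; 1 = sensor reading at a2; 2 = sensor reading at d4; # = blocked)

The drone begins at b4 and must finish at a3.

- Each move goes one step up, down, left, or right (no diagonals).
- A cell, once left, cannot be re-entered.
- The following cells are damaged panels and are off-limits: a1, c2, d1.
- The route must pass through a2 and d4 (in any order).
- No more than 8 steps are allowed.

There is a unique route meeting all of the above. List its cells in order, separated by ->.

b4 -> c4 -> d4 -> d3 -> c3 -> b3 -> b2 -> a2 -> a3

The budget equals the shortest possible length, so every move has to be on a shortest route through the required cells.
Route from b4: right 2 to d4, up 1 to d3, left 2 to b3, up 1 to b2, left 1 to a2, down 1 to a3 — 8 moves in all.
Check: all required cells visited; 8 ≤ 8 moves.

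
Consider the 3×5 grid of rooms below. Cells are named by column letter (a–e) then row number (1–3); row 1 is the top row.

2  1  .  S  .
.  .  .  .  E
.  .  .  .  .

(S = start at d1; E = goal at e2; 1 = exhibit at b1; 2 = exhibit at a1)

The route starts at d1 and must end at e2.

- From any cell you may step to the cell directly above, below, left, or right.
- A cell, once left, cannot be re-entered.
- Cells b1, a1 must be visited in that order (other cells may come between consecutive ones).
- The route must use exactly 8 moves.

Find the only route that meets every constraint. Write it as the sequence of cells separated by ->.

d1 -> c1 -> b1 -> a1 -> a2 -> b2 -> c2 -> d2 -> e2

The waypoints must appear in the order b1, a1, with no cell reused.
Route from d1: left 3 to a1, down 1 to a2, right 4 to e2 — 8 moves in all.
Check: order respected (1 at step 2, 2 at step 3); 8 moves as required.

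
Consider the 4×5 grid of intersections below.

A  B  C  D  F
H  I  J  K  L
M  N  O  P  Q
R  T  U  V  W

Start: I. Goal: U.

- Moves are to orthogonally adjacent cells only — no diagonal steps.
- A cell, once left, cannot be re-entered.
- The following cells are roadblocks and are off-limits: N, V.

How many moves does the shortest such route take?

3

The Manhattan distance from I to U is |2−4| + |2−3| = 3, so at least 3 moves are needed.
A route of 3 moves achieves this: I → J → O → U.
Since 3 matches the lower bound, it is optimal.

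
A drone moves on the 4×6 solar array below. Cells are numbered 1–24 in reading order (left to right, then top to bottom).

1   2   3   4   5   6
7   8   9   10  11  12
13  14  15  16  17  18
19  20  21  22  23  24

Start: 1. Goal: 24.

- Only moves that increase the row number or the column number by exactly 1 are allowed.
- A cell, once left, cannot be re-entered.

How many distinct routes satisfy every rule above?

56

A right/down-only route from 1 to 24 makes exactly 3 down-moves and 5 right-moves in some order.
With no other constraints that would be C(8,3) = 56 routes.
That gives 56 routes.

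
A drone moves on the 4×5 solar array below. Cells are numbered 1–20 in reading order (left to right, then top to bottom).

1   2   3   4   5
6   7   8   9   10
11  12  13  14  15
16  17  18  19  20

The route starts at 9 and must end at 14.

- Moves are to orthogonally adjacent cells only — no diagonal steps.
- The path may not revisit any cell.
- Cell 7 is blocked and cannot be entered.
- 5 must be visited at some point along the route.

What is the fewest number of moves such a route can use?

Any route passes through 5 somewhere between 9 and 14. Summing Manhattan distances along the two legs (9 → 5 → 14) gives a lower bound of 2 + 3 = 5 moves.
A route of 5 moves achieves this: 9 → 4 → 5 → 10 → 15 → 14.
Since 5 matches the lower bound, it is optimal.

5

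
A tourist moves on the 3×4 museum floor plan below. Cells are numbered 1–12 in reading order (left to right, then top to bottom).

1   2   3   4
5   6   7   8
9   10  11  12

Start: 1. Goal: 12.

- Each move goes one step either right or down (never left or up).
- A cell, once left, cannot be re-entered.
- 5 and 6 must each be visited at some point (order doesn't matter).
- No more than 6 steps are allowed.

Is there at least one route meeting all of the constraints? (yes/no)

One route that works: 1 → 5 → 6 → 10 → 11 → 12.

yes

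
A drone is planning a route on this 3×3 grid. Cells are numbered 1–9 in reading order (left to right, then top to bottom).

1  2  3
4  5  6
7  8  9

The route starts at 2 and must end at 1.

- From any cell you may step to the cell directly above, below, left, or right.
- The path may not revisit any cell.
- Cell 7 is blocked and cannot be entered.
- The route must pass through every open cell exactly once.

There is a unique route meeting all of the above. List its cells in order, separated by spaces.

2 3 6 9 8 5 4 1

Need to visit all 8 open cells exactly once, starting at 2 and ending at 1.
Cell 3 has only two open neighbours (6 and 2), so the path must pass straight through it: one of those is the cell it's entered from and the other is where it exits.
Route from 2: right 1 to 3, down 2 to 9, left 1 to 8, up 1 to 5, left 1 to 4, up 1 to 1 — 7 moves in all.
Check: all 8 open cells covered.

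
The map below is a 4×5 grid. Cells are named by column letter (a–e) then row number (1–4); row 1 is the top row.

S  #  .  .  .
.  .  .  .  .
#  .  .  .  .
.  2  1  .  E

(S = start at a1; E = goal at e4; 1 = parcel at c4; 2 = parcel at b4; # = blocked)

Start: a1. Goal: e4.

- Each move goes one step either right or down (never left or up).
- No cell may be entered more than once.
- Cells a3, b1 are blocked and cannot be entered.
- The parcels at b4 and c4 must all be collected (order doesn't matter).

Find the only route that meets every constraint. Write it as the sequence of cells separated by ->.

Moves only go right or down, so the column and row indices never decrease.
Route from a1: down to a2, right to b2, 2× down (reaching b4), 3× right (reaching e4) — 7 moves in all.
Check: all required cells visited.

a1 -> a2 -> b2 -> b3 -> b4 -> c4 -> d4 -> e4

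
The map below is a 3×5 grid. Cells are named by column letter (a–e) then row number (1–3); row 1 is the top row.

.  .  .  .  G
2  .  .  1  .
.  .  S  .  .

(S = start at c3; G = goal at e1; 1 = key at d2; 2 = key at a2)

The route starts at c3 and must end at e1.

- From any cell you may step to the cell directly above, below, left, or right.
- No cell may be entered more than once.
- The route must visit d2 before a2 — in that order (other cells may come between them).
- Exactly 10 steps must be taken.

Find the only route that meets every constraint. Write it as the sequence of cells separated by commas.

The waypoints must appear in the order d2, a2, with no cell reused.
Route from c3: right 1 to d3, up 1 to d2, left 3 to a2, up 1 to a1, right 4 to e1 — 10 moves in all.
Check: order respected (1 at step 2, 2 at step 5); 10 moves as required.

c3, d3, d2, c2, b2, a2, a1, b1, c1, d1, e1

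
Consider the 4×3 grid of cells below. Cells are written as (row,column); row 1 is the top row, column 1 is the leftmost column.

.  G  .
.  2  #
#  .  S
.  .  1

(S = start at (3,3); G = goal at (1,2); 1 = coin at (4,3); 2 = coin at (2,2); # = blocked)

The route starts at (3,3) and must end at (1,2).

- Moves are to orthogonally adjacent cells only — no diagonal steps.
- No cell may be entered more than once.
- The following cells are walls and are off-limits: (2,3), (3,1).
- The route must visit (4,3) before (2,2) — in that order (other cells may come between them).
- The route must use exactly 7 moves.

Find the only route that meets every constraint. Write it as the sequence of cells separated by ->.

(3,3) -> (4,3) -> (4,2) -> (3,2) -> (2,2) -> (2,1) -> (1,1) -> (1,2)

The waypoints must appear in the order (4,3), (2,2), with no cell reused.
Route from (3,3): down 1 to (4,3), left 1 to (4,2), up 2 to (2,2), left 1 to (2,1), up 1 to (1,1), right 1 to (1,2) — 7 moves in all.
Check: order respected (1 at step 1, 2 at step 4); 7 moves as required.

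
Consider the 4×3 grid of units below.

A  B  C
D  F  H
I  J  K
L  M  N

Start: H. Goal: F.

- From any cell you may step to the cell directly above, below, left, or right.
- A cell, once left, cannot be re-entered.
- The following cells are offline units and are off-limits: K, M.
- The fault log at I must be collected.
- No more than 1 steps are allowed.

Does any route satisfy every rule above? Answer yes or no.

Even ignoring the no-revisit rule, getting from H to F via I needs at least 3 + 2 = 5 moves (Manhattan distance per leg), which exceeds the 1-move limit.

no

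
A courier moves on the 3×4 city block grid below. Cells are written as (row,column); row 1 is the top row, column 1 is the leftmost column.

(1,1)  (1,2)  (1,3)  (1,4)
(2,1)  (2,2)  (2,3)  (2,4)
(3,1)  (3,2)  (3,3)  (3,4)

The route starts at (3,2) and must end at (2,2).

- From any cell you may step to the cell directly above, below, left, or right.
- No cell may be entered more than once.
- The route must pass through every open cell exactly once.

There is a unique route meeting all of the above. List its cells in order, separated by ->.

Need to visit all 12 open cells exactly once, starting at (3,2) and ending at (2,2).
Route from (3,2): left 1 to (3,1), up 2 to (1,1), right 3 to (1,4), down 2 to (3,4), left 1 to (3,3), up 1 to (2,3), left 1 to (2,2) — 11 moves in all.
Check: all 12 open cells covered.

(3,2) -> (3,1) -> (2,1) -> (1,1) -> (1,2) -> (1,3) -> (1,4) -> (2,4) -> (3,4) -> (3,3) -> (2,3) -> (2,2)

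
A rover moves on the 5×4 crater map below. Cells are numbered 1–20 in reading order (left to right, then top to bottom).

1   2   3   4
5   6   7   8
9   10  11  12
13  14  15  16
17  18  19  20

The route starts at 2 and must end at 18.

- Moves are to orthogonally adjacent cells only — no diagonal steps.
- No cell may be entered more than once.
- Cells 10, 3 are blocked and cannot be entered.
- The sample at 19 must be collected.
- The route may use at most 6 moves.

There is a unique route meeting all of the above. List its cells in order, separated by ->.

2 -> 6 -> 7 -> 11 -> 15 -> 19 -> 18

The 6-move cap with required stops at 19 leaves no slack for detours.
Route from 2: down to 6, right to 7, 3× down (reaching 19), left to 18 — 6 moves in all.
Check: all required cells visited; 6 ≤ 6 moves.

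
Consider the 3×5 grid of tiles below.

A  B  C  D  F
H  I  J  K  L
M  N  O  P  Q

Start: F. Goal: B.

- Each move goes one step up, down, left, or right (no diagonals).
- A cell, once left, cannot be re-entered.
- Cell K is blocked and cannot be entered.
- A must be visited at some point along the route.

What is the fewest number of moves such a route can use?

Any route passes through A somewhere between F and B. Summing Manhattan distances along the two legs (F → A → B) gives a lower bound of 4 + 1 = 5 moves.
The shortest route satisfying every rule uses 7 moves: F → D → C → J → I → H → A → B.
The no-revisit rule (legs can't share cells) pushes the minimum above the 5-move bound; an exhaustive check rules out every length from 5 to 6, leaving 7 as the minimum.

7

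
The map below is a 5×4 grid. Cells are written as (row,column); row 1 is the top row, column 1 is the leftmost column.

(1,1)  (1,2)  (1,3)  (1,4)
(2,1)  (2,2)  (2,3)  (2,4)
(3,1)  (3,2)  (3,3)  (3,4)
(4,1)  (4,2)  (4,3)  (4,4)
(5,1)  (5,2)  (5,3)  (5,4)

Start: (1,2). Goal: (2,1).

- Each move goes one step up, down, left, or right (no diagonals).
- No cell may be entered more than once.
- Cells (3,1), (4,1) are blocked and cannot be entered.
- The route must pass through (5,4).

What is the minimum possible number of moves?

Any route passes through (5,4) somewhere between (1,2) and (2,1). Summing Manhattan distances along the two legs ((1,2) → (5,4) → (2,1)) gives a lower bound of 6 + 6 = 12 moves.
A route of 12 moves achieves this: (1,2) → (1,3) → (2,3) → (3,3) → (4,3) → (4,4) → (5,4) → (5,3) → (5,2) → (4,2) → (3,2) → (2,2) → (2,1).
Since 12 matches the lower bound, it is optimal.

12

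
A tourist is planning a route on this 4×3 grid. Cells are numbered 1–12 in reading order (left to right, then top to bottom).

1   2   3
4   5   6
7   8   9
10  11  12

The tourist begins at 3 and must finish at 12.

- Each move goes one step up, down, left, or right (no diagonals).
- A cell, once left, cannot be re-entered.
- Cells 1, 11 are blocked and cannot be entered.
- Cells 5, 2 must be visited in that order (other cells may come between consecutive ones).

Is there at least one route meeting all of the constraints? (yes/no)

no

Ignoring the required order, 3 revisit-free routes from 3 to 12 pass through all of 5 and 2; the waypoint orders that occur are 2 → 5 (3) — never 5 → 2.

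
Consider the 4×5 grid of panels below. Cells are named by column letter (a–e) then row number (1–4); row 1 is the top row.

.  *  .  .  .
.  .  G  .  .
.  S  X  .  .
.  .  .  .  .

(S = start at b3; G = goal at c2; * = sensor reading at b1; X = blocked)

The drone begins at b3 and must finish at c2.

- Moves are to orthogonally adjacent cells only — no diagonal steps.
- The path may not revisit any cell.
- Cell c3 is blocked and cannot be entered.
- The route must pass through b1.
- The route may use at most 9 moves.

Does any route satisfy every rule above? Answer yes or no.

yes

One route that works: b3 → b2 → b1 → c1 → c2.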